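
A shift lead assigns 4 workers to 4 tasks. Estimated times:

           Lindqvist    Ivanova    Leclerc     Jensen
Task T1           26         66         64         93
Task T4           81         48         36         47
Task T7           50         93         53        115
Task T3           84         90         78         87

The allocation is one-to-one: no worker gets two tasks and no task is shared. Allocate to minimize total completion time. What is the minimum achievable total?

Min total: 214 min

This is the linear assignment problem.
Optimal: Lindqvist→Task T1 (26 min), Ivanova→Task T4 (48 min), Leclerc→Task T7 (53 min), Jensen→Task T3 (87 min) — total 26+48+53+87 = 214 min.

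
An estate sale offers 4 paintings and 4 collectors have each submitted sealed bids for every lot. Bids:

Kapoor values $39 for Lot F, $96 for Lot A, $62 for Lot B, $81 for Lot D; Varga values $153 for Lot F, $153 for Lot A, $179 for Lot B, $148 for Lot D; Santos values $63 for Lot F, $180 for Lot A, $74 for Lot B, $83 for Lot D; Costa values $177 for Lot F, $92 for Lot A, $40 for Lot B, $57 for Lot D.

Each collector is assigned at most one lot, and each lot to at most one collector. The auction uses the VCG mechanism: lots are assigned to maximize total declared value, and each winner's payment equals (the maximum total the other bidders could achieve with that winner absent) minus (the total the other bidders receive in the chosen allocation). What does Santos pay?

Santos pays $15.

Efficient allocation: Kapoor→Lot D ($81), Varga→Lot B ($179), Santos→Lot A ($180), Costa→Lot F ($177); total welfare W = $617.
Santos receives Lot A at value $180, so the others get W − 180 = $437.
Without Santos: best allocation of the remaining 3 bidders over all 4 lots is Kapoor→Lot A ($96), Varga→Lot B ($179), Costa→Lot F ($177), total $452.
VCG payment = (others' best without Santos) − (others' welfare with Santos) = 452 − 437 = $15.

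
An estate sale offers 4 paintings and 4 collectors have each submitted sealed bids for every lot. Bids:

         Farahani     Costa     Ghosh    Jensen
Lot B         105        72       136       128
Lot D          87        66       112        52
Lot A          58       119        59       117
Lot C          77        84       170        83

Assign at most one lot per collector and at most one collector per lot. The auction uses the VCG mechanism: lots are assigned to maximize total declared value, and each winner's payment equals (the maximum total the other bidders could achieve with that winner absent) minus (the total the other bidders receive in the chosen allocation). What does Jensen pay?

Jensen pays $18.

Efficient allocation: Farahani→Lot D ($87), Costa→Lot A ($119), Ghosh→Lot C ($170), Jensen→Lot B ($128); total welfare W = $504.
Jensen receives Lot B at value $128, so the others get W − 128 = $376.
Without Jensen: best allocation of the remaining 3 bidders over all 4 lots is Farahani→Lot B ($105), Costa→Lot A ($119), Ghosh→Lot C ($170), total $394.
VCG payment = (others' best without Jensen) − (others' welfare with Jensen) = 394 − 376 = $18.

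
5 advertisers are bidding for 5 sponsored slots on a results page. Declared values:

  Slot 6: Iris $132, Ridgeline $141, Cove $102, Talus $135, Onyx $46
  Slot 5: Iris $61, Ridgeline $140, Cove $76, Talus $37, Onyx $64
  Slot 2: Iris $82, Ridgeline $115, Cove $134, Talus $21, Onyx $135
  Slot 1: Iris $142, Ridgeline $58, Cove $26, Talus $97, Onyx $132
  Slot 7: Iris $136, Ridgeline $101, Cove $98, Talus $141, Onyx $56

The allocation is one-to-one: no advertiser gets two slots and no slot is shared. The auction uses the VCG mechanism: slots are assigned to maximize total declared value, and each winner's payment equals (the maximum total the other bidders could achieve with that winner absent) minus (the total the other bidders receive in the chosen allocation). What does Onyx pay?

Efficient allocation: Iris→Slot 6 ($132), Ridgeline→Slot 5 ($140), Cove→Slot 2 ($134), Talus→Slot 7 ($141), Onyx→Slot 1 ($132); total welfare W = $679.
Onyx receives Slot 1 at value $132, so the others get W − 132 = $547.
Without Onyx: best allocation of the remaining 4 bidders over all 5 slots is Iris→Slot 1 ($142), Ridgeline→Slot 6 ($141), Cove→Slot 2 ($134), Talus→Slot 7 ($141), total $558.
VCG payment = (others' best without Onyx) − (others' welfare with Onyx) = 558 − 547 = $11.

Onyx pays $11.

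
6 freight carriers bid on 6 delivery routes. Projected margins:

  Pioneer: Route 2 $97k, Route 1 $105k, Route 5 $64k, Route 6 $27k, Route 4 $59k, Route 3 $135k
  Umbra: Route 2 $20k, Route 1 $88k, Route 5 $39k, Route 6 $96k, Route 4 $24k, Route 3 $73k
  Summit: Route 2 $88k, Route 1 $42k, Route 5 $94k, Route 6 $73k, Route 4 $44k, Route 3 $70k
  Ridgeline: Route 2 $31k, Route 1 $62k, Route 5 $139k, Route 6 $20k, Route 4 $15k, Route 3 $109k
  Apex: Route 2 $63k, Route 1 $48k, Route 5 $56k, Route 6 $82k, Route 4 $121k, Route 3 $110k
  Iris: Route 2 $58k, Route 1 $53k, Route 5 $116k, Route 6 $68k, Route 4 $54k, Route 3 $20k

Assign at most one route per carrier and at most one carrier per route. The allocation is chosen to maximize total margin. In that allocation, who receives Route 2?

Optimal: Pioneer→Route 3 ($135k), Umbra→Route 1 ($88k), Summit→Route 2 ($88k), Ridgeline→Route 5 ($139k), Apex→Route 4 ($121k), Iris→Route 6 ($68k) — total 135+88+88+139+121+68 = $639k.
Row-greedy (each carrier in turn takes its best remaining route) gives $566k, worse by 73.
Summit's own top route is Route 5 ($94k), but forcing Summit→Route 5 and reassigning the rest optimally gives only $583k — worse by 56.

Summit receives Route 2.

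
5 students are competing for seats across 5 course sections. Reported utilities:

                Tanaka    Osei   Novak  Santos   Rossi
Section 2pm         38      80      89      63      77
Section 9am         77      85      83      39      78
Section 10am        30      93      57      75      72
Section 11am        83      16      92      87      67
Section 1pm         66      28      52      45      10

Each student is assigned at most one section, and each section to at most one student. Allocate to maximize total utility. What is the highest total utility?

Maximum total: 413 points

Optimal: Tanaka→Section 1pm (66 points), Osei→Section 10am (93 points), Novak→Section 2pm (89 points), Santos→Section 11am (87 points), Rossi→Section 9am (78 points) — total 66+93+89+87+78 = 413 points.
Row-greedy (each student in turn takes its best remaining section) gives 388 points, worse by 25.
Every other assignment is strictly worse.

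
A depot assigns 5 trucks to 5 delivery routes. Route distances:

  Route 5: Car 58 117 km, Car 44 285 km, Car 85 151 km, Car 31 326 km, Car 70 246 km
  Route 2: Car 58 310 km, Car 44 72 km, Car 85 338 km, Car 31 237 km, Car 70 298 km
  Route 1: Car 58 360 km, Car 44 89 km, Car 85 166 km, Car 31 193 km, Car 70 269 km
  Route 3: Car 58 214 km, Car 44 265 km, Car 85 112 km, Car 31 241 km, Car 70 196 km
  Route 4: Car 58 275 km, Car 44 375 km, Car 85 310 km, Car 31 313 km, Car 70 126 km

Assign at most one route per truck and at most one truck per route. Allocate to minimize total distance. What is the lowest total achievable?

Min total: 620 km

This is the linear assignment problem.
Optimal: Car 58→Route 5 (117 km), Car 44→Route 2 (72 km), Car 85→Route 3 (112 km), Car 31→Route 1 (193 km), Car 70→Route 4 (126 km) — total 117+72+112+193+126 = 620 km.
Column-greedy (each route in turn goes to its cheapest remaining truck) gives 864 km, worse by 244.
Checked against all permutations: 620 km is optimal.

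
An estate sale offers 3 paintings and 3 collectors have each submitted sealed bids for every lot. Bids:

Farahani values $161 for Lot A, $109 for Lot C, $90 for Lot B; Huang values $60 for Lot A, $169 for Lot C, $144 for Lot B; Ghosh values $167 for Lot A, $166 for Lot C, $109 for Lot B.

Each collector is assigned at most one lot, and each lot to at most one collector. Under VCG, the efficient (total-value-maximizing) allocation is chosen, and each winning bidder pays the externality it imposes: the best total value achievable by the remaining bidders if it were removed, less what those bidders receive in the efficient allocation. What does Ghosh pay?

Ghosh pays $25.

Efficient allocation: Farahani→Lot A ($161), Huang→Lot B ($144), Ghosh→Lot C ($166); total welfare W = $471.
Ghosh receives Lot C at value $166, so the others get W − 166 = $305.
Without Ghosh: best allocation of the remaining 2 bidders over all 3 lots is Farahani→Lot A ($161), Huang→Lot C ($169), total $330.
VCG payment = (others' best without Ghosh) − (others' welfare with Ghosh) = 330 − 305 = $25.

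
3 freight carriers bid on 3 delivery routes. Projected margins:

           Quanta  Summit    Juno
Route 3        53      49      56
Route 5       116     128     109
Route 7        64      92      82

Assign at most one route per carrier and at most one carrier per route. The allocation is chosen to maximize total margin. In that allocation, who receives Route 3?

Juno receives Route 3.

Optimal: Quanta→Route 5 ($116k), Summit→Route 7 ($92k), Juno→Route 3 ($56k) — total 116+92+56 = $264k.
Max-entry greedy (repeatedly take the single best remaining cell) gives $263k, worse by 1.
Every other assignment is strictly worse.
Juno's own top route is Route 5 ($109k), but forcing Juno→Route 5 and reassigning the rest optimally gives only $254k — worse by 10.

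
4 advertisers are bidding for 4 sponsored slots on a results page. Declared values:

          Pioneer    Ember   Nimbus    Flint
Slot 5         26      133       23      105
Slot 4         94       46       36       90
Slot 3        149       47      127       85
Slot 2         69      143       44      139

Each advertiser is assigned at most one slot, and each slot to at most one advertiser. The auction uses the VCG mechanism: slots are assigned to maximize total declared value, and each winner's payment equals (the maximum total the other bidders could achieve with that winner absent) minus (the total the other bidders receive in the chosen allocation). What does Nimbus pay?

Efficient allocation: Pioneer→Slot 4 ($94), Ember→Slot 5 ($133), Nimbus→Slot 3 ($127), Flint→Slot 2 ($139); total welfare W = $493.
Nimbus receives Slot 3 at value $127, so the others get W − 127 = $366.
Without Nimbus: best allocation of the remaining 3 bidders over all 4 slots is Pioneer→Slot 3 ($149), Ember→Slot 5 ($133), Flint→Slot 2 ($139), total $421.
VCG payment = (others' best without Nimbus) − (others' welfare with Nimbus) = 421 − 366 = $55.

Nimbus pays $55.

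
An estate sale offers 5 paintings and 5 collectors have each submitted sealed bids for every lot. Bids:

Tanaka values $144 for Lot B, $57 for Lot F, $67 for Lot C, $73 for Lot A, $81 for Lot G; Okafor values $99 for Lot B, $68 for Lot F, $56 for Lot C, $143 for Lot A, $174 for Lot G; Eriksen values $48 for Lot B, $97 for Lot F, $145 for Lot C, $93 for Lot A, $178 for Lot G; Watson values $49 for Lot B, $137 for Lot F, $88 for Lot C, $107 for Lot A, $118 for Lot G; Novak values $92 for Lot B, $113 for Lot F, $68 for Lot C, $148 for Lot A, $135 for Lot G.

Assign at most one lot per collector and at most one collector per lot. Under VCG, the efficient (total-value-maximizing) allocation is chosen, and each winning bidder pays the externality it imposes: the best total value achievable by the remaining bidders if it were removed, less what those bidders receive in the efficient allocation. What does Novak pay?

Efficient allocation: Tanaka→Lot B ($144), Okafor→Lot G ($174), Eriksen→Lot C ($145), Watson→Lot F ($137), Novak→Lot A ($148); total welfare W = $748.
Novak receives Lot A at value $148, so the others get W − 148 = $600.
Without Novak: best allocation of the remaining 4 bidders over all 5 lots is Tanaka→Lot B ($144), Okafor→Lot A ($143), Eriksen→Lot G ($178), Watson→Lot F ($137), total $602.
VCG payment = (others' best without Novak) − (others' welfare with Novak) = 602 − 600 = $2.

Novak pays $2.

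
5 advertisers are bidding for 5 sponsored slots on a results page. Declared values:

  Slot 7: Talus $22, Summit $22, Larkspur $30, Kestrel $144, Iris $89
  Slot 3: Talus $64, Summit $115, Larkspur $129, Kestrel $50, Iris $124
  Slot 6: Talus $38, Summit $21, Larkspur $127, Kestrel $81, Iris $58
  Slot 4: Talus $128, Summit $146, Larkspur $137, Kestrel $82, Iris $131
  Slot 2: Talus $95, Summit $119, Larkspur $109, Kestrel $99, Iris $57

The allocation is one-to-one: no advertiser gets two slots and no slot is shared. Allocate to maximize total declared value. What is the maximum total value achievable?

This is a one-to-one assignment (maximum-weight bipartite matching).
Optimal: Talus→Slot 4 ($128), Summit→Slot 2 ($119), Larkspur→Slot 6 ($127), Kestrel→Slot 7 ($144), Iris→Slot 3 ($124) — total 128+119+127+144+124 = $642.
Column-greedy (each slot in turn goes to its best remaining advertiser) gives $572, worse by 70.
Next-best assignment: Talus→Slot 2, Summit→Slot 4, Larkspur→Slot 6, Kestrel→Slot 7, Iris→Slot 3 = $636.
Swapping Summit↔Kestrel (Summit→Slot 7 $22, Kestrel→Slot 2 $99) loses 142.

Max total: $642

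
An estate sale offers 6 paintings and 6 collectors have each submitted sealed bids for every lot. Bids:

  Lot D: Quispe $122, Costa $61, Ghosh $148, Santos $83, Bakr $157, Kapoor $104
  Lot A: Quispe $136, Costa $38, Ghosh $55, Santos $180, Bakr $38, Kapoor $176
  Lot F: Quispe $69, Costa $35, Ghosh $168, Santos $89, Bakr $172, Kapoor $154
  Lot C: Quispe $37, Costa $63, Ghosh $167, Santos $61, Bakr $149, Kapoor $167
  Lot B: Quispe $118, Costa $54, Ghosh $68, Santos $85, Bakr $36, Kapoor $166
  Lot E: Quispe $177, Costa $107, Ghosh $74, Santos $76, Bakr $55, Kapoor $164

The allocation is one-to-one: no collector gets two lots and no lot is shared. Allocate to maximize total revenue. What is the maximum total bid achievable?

Max total: $923

Optimal: Quispe→Lot E ($177), Costa→Lot D ($61), Ghosh→Lot C ($167), Santos→Lot A ($180), Bakr→Lot F ($172), Kapoor→Lot B ($166) — total 177+61+167+180+172+166 = $923.
Column-greedy (each lot in turn goes to its best remaining collector) gives $897, worse by 26.
Next-best assignment: Quispe→Lot D, Costa→Lot E, Ghosh→Lot C, Santos→Lot A, Bakr→Lot F, Kapoor→Lot B = $914.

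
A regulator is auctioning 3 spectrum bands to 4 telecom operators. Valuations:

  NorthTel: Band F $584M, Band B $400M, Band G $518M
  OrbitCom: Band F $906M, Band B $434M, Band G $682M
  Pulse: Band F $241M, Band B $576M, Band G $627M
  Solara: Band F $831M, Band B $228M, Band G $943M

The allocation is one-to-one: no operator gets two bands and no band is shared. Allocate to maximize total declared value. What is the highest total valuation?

Optimal: OrbitCom→Band F ($906M), Pulse→Band B ($576M), Solara→Band G ($943M) — total 906+576+943 = $2425M.
Row-greedy (each operator in turn takes its best remaining band) gives $1842M, worse by 583.
Every other assignment is strictly worse.

Maximum total: $2425M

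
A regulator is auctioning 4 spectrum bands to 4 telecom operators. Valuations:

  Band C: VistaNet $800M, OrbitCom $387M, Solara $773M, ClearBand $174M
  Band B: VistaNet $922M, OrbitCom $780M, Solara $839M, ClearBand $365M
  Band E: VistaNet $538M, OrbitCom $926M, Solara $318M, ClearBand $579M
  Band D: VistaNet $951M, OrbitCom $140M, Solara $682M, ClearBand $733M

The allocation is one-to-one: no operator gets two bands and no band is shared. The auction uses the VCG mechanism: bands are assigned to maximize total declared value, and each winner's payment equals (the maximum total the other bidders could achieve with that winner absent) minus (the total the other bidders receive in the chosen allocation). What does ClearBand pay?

Efficient allocation: VistaNet→Band B ($922M), OrbitCom→Band E ($926M), Solara→Band C ($773M), ClearBand→Band D ($733M); total welfare W = $3354M.
ClearBand receives Band D at value $733M, so the others get W − 733 = $2621M.
Without ClearBand: best allocation of the remaining 3 bidders over all 4 bands is VistaNet→Band D ($951M), OrbitCom→Band E ($926M), Solara→Band B ($839M), total $2716M.
VCG payment = (others' best without ClearBand) − (others' welfare with ClearBand) = 2716 − 2621 = $95M.

ClearBand pays $95M.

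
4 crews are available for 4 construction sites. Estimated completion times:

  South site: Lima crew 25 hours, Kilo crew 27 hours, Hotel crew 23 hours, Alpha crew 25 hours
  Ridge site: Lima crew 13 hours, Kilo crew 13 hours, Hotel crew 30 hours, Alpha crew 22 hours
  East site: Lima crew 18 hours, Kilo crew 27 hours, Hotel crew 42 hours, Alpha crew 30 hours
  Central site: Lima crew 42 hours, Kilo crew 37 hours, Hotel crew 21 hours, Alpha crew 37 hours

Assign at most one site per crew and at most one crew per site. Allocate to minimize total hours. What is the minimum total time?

This is a one-to-one assignment (minimum-cost bipartite matching).
Optimal: Lima crew→East site (18 hours), Kilo crew→Ridge site (13 hours), Hotel crew→Central site (21 hours), Alpha crew→South site (25 hours) — total 18+13+21+25 = 77 hours.
Row-greedy (each crew in turn takes its cheapest remaining site) gives 91 hours, worse by 14.
Next-best assignment: Lima crew→Ridge site, Kilo crew→East site, Hotel crew→Central site, Alpha crew→South site = 86 hours.

Minimum total: 77 hours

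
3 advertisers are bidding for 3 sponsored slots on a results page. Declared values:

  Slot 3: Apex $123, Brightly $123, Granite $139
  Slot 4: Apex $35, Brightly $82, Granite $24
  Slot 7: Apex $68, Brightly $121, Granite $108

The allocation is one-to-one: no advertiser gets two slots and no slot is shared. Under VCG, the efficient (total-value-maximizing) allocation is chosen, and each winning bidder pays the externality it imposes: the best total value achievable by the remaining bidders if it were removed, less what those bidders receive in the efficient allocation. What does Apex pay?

Efficient allocation: Apex→Slot 3 ($123), Brightly→Slot 4 ($82), Granite→Slot 7 ($108); total welfare W = $313.
Apex receives Slot 3 at value $123, so the others get W − 123 = $190.
Without Apex: best allocation of the remaining 2 bidders over all 3 slots is Brightly→Slot 7 ($121), Granite→Slot 3 ($139), total $260.
VCG payment = (others' best without Apex) − (others' welfare with Apex) = 260 − 190 = $70.

Apex pays $70.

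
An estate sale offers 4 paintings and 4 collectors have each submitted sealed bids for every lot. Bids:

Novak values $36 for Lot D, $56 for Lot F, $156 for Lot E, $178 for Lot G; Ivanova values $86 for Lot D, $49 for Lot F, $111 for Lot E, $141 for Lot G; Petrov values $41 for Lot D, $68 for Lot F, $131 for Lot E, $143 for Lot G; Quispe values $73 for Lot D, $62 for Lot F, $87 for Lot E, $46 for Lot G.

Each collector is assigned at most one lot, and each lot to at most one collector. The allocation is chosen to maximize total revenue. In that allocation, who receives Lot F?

Quispe receives Lot F.

Optimal: Novak→Lot G ($178), Ivanova→Lot D ($86), Petrov→Lot E ($131), Quispe→Lot F ($62) — total 178+86+131+62 = $457.
Column-greedy (each lot in turn goes to its best remaining collector) gives $356, worse by 101.
Next-best assignment: Novak→Lot E, Ivanova→Lot D, Petrov→Lot G, Quispe→Lot F = $447.
Quispe's own top lot is Lot E ($87), but forcing Quispe→Lot E and reassigning the rest optimally gives only $419 — worse by 38.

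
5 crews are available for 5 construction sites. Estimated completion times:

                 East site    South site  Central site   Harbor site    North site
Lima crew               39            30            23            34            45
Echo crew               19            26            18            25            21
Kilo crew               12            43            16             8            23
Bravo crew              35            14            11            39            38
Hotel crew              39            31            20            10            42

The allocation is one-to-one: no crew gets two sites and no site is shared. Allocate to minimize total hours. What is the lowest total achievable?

Minimum total: 80 hours

Optimal: Lima crew→Central site (23 hours), Echo crew→North site (21 hours), Kilo crew→East site (12 hours), Bravo crew→South site (14 hours), Hotel crew→Harbor site (10 hours) — total 23+21+12+14+10 = 80 hours.
Checked against all permutations: 80 hours is optimal.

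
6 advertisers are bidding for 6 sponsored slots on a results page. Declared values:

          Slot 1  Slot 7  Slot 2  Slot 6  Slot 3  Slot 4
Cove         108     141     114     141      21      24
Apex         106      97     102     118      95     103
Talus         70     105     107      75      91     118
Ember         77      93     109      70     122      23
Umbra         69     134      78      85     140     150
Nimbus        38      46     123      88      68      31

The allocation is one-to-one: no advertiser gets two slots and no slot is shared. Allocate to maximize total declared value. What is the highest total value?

Optimal: Cove→Slot 6 ($141), Apex→Slot 1 ($106), Talus→Slot 7 ($105), Ember→Slot 3 ($122), Umbra→Slot 4 ($150), Nimbus→Slot 2 ($123) — total 141+106+105+122+150+123 = $747.
Max-entry greedy (repeatedly take the single best remaining cell) gives $724, worse by 23.
Swapping Ember↔Umbra (Ember→Slot 4 $23, Umbra→Slot 3 $140) loses 109.
No other one-to-one assignment exceeds $747.

Max total: $747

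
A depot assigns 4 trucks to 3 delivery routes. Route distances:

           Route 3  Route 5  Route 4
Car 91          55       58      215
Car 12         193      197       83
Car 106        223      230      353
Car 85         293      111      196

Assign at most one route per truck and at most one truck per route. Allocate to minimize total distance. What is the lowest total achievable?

This is a one-to-one assignment (minimum-cost bipartite matching).
Optimal: Car 91→Route 3 (55 km), Car 85→Route 5 (111 km), Car 12→Route 4 (83 km) — total 55+111+83 = 249 km.
Row-greedy (each truck in turn takes its cheapest remaining route) gives 368 km, worse by 119.
Next-best assignment: Car 106→Route 3, Car 91→Route 5, Car 12→Route 4 = 364 km.

Minimum total: 249 km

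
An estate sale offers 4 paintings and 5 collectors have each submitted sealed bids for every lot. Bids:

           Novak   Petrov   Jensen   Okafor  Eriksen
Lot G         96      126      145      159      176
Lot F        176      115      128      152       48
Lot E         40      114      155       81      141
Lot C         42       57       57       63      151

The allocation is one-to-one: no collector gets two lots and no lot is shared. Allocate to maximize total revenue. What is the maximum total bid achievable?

Optimal: Okafor→Lot G ($159), Novak→Lot F ($176), Jensen→Lot E ($155), Eriksen→Lot C ($151) — total 159+176+155+151 = $641.
Column-greedy (each lot in turn goes to its best remaining collector) gives $570, worse by 71.
Next-best assignment: Petrov→Lot G, Novak→Lot F, Jensen→Lot E, Eriksen→Lot C = $608.
Swapping Jensen↔Novak (Jensen→Lot F $128, Novak→Lot E $40) loses 163.
Every other assignment is strictly worse.

Maximum total: $641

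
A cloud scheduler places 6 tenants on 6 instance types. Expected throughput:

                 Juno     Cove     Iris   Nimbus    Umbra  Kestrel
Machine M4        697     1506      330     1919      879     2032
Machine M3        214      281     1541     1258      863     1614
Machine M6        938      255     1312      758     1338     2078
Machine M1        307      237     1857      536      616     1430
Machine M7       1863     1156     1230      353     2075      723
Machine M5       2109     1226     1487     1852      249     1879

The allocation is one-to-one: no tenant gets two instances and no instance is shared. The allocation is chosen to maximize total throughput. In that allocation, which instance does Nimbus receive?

Nimbus receives Machine M3.

This is a one-to-one assignment (maximum-weight bipartite matching).
Optimal: Juno→Machine M5 (2109 ops/s), Cove→Machine M4 (1506 ops/s), Iris→Machine M1 (1857 ops/s), Nimbus→Machine M3 (1258 ops/s), Umbra→Machine M7 (2075 ops/s), Kestrel→Machine M6 (2078 ops/s) — total 2109+1506+1857+1258+2075+2078 = 10883 ops/s.
Nimbus's own top instance is Machine M4 (1919 ops/s), but forcing Nimbus→Machine M4 and reassigning the rest optimally gives only 10319 ops/s — worse by 564.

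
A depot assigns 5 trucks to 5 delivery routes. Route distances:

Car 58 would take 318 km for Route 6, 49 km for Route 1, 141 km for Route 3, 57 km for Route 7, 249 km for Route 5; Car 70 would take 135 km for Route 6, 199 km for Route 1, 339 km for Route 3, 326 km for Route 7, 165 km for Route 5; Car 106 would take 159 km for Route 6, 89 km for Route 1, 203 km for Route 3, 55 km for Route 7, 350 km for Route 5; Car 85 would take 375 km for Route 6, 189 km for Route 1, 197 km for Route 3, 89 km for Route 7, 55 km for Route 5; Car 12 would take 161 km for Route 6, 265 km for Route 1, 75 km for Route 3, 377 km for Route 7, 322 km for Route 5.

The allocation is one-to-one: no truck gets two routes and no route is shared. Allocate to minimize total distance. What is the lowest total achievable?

Minimum total: 369 km

This is the linear assignment problem.
Optimal: Car 58→Route 1 (49 km), Car 70→Route 6 (135 km), Car 106→Route 7 (55 km), Car 85→Route 5 (55 km), Car 12→Route 3 (75 km) — total 49+135+55+55+75 = 369 km.
Next-best assignment: Car 58→Route 7, Car 70→Route 6, Car 106→Route 1, Car 85→Route 5, Car 12→Route 3 = 411 km.
Every other assignment is strictly worse.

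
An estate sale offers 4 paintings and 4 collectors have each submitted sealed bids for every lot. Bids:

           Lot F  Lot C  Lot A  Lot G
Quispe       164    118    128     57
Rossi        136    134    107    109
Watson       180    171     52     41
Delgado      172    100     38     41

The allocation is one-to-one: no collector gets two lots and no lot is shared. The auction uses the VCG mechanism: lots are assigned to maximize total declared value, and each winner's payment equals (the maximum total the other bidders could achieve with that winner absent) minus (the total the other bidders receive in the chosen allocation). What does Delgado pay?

Delgado pays $36.

Efficient allocation: Quispe→Lot A ($128), Rossi→Lot G ($109), Watson→Lot C ($171), Delgado→Lot F ($172); total welfare W = $580.
Delgado receives Lot F at value $172, so the others get W − 172 = $408.
Without Delgado: best allocation of the remaining 3 bidders over all 4 lots is Quispe→Lot F ($164), Rossi→Lot G ($109), Watson→Lot C ($171), total $444.
VCG payment = (others' best without Delgado) − (others' welfare with Delgado) = 444 − 408 = $36.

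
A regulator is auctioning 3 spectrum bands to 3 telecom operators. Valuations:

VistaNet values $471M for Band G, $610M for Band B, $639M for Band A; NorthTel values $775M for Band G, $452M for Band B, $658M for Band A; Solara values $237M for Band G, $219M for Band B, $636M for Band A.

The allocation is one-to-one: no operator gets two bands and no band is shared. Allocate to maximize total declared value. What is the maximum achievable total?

Optimal: VistaNet→Band B ($610M), NorthTel→Band G ($775M), Solara→Band A ($636M) — total 610+775+636 = $2021M.
Row-greedy (each operator in turn takes its best remaining band) gives $1633M, worse by 388.
Next-best assignment: VistaNet→Band A, NorthTel→Band G, Solara→Band B = $1633M.

Max total: $2021M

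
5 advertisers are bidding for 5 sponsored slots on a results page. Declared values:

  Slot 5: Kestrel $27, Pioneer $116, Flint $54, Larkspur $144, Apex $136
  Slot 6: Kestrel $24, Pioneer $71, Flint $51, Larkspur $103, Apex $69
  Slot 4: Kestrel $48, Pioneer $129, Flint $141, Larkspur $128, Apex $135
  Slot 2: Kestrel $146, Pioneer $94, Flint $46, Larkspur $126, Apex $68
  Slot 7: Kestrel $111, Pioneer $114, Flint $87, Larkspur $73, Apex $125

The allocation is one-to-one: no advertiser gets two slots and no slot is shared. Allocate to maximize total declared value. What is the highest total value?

This is the linear assignment problem.
Optimal: Kestrel→Slot 2 ($146), Pioneer→Slot 7 ($114), Flint→Slot 4 ($141), Larkspur→Slot 6 ($103), Apex→Slot 5 ($136) — total 146+114+141+103+136 = $640.
Swapping Pioneer↔Kestrel (Pioneer→Slot 2 $94, Kestrel→Slot 7 $111) loses 55.

Maximum total: $640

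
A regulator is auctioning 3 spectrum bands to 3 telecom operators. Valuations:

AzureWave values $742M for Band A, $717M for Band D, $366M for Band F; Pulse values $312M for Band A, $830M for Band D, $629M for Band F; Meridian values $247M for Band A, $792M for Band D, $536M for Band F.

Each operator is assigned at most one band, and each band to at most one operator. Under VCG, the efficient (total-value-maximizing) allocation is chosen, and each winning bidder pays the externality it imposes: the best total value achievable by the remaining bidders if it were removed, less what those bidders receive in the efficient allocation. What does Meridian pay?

Meridian pays $201M.

Efficient allocation: AzureWave→Band A ($742M), Pulse→Band F ($629M), Meridian→Band D ($792M); total welfare W = $2163M.
Meridian receives Band D at value $792M, so the others get W − 792 = $1371M.
Without Meridian: best allocation of the remaining 2 bidders over all 3 bands is AzureWave→Band A ($742M), Pulse→Band D ($830M), total $1572M.
VCG payment = (others' best without Meridian) − (others' welfare with Meridian) = 1572 − 1371 = $201M.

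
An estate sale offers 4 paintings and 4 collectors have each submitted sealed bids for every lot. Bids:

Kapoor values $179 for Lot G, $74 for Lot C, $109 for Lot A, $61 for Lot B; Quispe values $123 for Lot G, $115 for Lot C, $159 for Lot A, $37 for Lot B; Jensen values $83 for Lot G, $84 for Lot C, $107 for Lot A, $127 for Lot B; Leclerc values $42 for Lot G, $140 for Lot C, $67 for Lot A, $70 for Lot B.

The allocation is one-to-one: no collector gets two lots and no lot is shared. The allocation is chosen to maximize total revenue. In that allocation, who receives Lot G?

Kapoor receives Lot G.

This is a one-to-one assignment (maximum-weight bipartite matching).
Optimal: Kapoor→Lot G ($179), Quispe→Lot A ($159), Jensen→Lot B ($127), Leclerc→Lot C ($140) — total 179+159+127+140 = $605.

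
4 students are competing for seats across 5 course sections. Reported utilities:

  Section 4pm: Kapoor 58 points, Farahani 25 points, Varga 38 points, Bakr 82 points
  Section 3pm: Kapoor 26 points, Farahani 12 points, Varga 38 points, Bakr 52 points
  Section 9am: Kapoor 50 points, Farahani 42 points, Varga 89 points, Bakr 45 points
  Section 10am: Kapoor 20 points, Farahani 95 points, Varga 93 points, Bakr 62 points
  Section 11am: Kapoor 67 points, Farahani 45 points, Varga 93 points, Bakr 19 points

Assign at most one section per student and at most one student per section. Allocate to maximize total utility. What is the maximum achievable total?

Maximum total: 333 points

Optimal: Kapoor→Section 11am (67 points), Farahani→Section 10am (95 points), Varga→Section 9am (89 points), Bakr→Section 4pm (82 points) — total 67+95+89+82 = 333 points.
Max-entry greedy (repeatedly take the single best remaining cell) gives 320 points, worse by 13.
Next-best assignment: Kapoor→Section 9am, Farahani→Section 10am, Varga→Section 11am, Bakr→Section 4pm = 320 points.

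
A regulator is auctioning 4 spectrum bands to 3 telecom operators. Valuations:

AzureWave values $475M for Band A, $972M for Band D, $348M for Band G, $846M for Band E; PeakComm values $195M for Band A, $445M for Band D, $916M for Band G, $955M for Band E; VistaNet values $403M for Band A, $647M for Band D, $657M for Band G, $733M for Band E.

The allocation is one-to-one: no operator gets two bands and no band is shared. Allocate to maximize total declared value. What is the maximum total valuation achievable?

This is a one-to-one assignment (maximum-weight bipartite matching).
Optimal: AzureWave→Band D ($972M), PeakComm→Band G ($916M), VistaNet→Band E ($733M) — total 972+916+733 = $2621M.
Column-greedy (each band in turn goes to its best remaining operator) gives $2038M, worse by 583.
Next-best assignment: AzureWave→Band D, PeakComm→Band E, VistaNet→Band G = $2584M.
No other one-to-one assignment exceeds $2621M.

Max total: $2621M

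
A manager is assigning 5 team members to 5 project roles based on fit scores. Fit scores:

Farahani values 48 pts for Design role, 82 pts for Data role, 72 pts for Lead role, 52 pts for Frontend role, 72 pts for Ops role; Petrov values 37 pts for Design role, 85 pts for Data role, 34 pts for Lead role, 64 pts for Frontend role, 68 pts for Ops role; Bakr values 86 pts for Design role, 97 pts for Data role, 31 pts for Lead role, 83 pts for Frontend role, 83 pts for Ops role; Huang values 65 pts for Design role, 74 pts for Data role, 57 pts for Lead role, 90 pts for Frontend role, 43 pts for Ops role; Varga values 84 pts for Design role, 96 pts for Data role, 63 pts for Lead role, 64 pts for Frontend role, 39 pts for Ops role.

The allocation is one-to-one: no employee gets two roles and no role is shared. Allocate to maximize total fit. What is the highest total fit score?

Max total: 414 pts

Optimal: Farahani→Lead role (72 pts), Petrov→Data role (85 pts), Bakr→Ops role (83 pts), Huang→Frontend role (90 pts), Varga→Design role (84 pts) — total 72+85+83+90+84 = 414 pts.
Row-greedy (each employee in turn takes its best remaining role) gives 389 pts, worse by 25.
Swapping Farahani↔Huang (Farahani→Frontend role 52 pts, Huang→Lead role 57 pts) loses 53.
Every other assignment is strictly worse.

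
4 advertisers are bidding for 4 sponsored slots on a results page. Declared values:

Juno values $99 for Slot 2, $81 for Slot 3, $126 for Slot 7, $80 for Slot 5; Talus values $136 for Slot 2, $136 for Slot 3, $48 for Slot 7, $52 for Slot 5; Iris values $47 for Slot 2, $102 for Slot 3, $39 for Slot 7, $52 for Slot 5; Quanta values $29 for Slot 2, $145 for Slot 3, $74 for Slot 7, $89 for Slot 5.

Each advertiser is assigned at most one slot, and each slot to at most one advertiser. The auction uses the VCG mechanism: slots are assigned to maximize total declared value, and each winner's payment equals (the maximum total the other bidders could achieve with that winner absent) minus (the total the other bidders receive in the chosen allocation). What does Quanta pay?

Efficient allocation: Juno→Slot 7 ($126), Talus→Slot 2 ($136), Iris→Slot 5 ($52), Quanta→Slot 3 ($145); total welfare W = $459.
Quanta receives Slot 3 at value $145, so the others get W − 145 = $314.
Without Quanta: best allocation of the remaining 3 bidders over all 4 slots is Juno→Slot 7 ($126), Talus→Slot 2 ($136), Iris→Slot 3 ($102), total $364.
VCG payment = (others' best without Quanta) − (others' welfare with Quanta) = 364 − 314 = $50.

Quanta pays $50.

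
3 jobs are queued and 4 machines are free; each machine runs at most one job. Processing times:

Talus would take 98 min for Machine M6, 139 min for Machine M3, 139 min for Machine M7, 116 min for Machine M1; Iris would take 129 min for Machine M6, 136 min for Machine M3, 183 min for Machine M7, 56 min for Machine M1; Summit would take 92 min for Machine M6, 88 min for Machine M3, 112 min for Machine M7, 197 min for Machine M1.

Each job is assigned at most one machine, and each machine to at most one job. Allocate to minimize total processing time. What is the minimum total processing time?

This is the linear assignment problem.
Optimal: Talus→Machine M6 (98 min), Iris→Machine M1 (56 min), Summit→Machine M3 (88 min) — total 98+56+88 = 242 min.
Column-greedy (each machine in turn goes to its cheapest remaining job) gives 367 min, worse by 125.
Next-best assignment: Talus→Machine M6, Iris→Machine M1, Summit→Machine M7 = 266 min.
Every other assignment is strictly worse.

Minimum total: 242 min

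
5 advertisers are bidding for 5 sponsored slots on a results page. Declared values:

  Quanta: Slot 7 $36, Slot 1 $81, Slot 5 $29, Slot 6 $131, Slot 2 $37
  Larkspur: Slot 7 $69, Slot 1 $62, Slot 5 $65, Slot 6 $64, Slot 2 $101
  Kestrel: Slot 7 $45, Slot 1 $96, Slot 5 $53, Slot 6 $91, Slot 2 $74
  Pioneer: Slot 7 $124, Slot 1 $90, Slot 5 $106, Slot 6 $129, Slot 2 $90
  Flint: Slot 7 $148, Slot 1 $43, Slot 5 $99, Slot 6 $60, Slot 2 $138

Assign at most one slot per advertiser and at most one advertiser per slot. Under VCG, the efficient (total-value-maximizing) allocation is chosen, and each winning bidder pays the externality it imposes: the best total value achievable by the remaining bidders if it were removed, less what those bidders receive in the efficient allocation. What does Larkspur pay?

Efficient allocation: Quanta→Slot 6 ($131), Larkspur→Slot 2 ($101), Kestrel→Slot 1 ($96), Pioneer→Slot 5 ($106), Flint→Slot 7 ($148); total welfare W = $582.
Larkspur receives Slot 2 at value $101, so the others get W − 101 = $481.
Without Larkspur: best allocation of the remaining 4 bidders over all 5 slots is Quanta→Slot 6 ($131), Kestrel→Slot 1 ($96), Pioneer→Slot 7 ($124), Flint→Slot 2 ($138), total $489.
VCG payment = (others' best without Larkspur) − (others' welfare with Larkspur) = 489 − 481 = $8.

Larkspur pays $8.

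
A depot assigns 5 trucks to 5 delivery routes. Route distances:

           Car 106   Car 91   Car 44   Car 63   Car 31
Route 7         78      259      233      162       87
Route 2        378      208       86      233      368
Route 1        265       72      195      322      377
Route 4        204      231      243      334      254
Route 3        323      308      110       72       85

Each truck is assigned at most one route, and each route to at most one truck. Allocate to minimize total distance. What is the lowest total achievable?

Minimum total: 521 km

Treat this as an assignment problem: match each truck to one route.
Optimal: Car 106→Route 4 (204 km), Car 91→Route 1 (72 km), Car 44→Route 2 (86 km), Car 63→Route 3 (72 km), Car 31→Route 7 (87 km) — total 204+72+86+72+87 = 521 km.
Next-best assignment: Car 106→Route 7, Car 91→Route 1, Car 44→Route 2, Car 63→Route 3, Car 31→Route 4 = 562 km.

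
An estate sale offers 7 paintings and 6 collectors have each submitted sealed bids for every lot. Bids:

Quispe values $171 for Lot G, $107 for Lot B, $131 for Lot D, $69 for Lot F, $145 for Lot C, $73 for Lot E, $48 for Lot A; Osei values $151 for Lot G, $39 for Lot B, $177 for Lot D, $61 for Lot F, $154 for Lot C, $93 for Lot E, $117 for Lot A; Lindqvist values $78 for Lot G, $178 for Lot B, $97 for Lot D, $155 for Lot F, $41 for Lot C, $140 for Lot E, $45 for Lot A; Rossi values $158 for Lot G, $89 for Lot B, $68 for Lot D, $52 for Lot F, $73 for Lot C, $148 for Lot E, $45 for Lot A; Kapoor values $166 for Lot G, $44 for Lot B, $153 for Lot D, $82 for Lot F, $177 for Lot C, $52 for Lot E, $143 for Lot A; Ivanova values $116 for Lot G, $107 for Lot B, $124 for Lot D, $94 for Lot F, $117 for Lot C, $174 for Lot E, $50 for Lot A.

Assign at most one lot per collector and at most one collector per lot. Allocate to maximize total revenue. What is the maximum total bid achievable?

Treat this as an assignment problem: match each collector to one lot.
Optimal: Quispe→Lot C ($145), Osei→Lot D ($177), Lindqvist→Lot B ($178), Rossi→Lot G ($158), Kapoor→Lot A ($143), Ivanova→Lot E ($174) — total 145+177+178+158+143+174 = $975.

Maximum total: $975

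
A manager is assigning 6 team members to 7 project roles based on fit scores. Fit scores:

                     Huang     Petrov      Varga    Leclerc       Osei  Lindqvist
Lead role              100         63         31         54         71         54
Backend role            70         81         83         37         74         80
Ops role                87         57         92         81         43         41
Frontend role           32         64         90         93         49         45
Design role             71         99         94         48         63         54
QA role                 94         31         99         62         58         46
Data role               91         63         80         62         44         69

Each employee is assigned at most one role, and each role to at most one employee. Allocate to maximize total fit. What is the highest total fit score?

Optimal: Huang→Lead role (100 pts), Petrov→Design role (99 pts), Varga→QA role (99 pts), Leclerc→Frontend role (93 pts), Osei→Backend role (74 pts), Lindqvist→Data role (69 pts) — total 100+99+99+93+74+69 = 534 pts.
Column-greedy (each role in turn goes to its best remaining employee) gives 437 pts, worse by 97.
Next-best assignment: Huang→Data role, Petrov→Design role, Varga→QA role, Leclerc→Frontend role, Osei→Lead role, Lindqvist→Backend role = 533 pts.

Maximum total: 534 pts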